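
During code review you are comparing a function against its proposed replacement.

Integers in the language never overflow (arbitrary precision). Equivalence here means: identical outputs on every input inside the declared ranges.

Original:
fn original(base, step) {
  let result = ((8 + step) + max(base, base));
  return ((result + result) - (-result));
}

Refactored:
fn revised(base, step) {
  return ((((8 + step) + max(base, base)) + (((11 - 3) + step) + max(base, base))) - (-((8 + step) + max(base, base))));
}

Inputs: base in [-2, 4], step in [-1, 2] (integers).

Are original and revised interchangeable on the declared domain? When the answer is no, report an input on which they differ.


Although statement counts differ, and arithmetic usage differs, and local variable names differ, and constant usage differs, and min/max/abs usage differs, 28/28 inputs agree.
verdict: equivalent


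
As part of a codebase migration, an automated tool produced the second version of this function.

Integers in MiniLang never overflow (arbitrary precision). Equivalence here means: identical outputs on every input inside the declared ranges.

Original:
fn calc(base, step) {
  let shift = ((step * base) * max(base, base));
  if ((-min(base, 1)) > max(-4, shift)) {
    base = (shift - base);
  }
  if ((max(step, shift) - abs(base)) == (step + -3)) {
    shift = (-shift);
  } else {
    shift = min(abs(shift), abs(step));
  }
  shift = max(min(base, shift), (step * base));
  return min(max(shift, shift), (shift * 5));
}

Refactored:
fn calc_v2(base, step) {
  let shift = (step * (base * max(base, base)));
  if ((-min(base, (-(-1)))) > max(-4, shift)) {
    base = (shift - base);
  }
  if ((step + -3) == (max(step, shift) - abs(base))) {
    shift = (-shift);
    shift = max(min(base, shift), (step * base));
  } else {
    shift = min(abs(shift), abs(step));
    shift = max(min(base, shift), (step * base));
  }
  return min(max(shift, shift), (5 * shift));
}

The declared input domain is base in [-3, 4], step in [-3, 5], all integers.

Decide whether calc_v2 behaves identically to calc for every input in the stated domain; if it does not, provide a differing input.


This is a faithful refactor — statement counts differ, and min/max/abs usage differs, and arithmetic usage differs, but the computed results match everywhere.
One worked example (base=3, step=3) — calc: shift=27, then ((-min(base, 1)) > max(-4, shift)) is false, then ((max(step, shift) - abs(base)) == (step + -3)) is false, then shift=3, then shift=9, then returns 9; calc_v2: shift=27, then ((-min(base, (-(-1)))) > max(-4, shift)) is false, then ((step + -3) == (max(step, shift) - abs(base))) is false, then shift=3, then shift=9, then returns 9; agreement on 9.
Sweeping the whole domain (72 inputs) finds no disagreement.
verdict: equivalent


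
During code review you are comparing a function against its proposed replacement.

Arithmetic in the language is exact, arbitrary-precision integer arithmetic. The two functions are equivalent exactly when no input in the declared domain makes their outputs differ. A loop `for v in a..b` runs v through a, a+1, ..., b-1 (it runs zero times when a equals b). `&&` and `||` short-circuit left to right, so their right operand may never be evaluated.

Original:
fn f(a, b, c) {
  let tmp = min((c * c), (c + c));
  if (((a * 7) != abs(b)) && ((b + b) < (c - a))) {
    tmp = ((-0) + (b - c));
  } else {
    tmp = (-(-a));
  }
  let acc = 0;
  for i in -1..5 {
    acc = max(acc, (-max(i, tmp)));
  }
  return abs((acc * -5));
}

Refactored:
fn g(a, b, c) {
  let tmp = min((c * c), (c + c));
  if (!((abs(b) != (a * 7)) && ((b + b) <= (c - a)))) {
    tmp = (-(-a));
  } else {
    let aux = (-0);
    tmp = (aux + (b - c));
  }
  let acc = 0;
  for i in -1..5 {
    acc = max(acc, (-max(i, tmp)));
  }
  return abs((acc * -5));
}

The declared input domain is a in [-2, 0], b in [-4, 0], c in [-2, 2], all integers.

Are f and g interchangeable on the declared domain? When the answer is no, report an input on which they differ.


Consider the input a=-2, b=0, c=-2.
f: tmp := -4 | (((a * 7) != abs(b)) && ((b + b) < (c - a))): false | tmp := -2 | acc := 0 | iter i=-1: | acc := 1 | iter i=0: | acc := 1 | iter i=1: | acc := 1 | iter i=2: | acc := 1 | iter i=3: | acc := 1 | iter i=4: | acc := 1 | result 5
g: tmp := -4 | (!((abs(b) != (a * 7)) && ((b + b) <= (c - a)))): false | aux := 0 | tmp := 2 | acc := 0 | iter i=-1: | acc := 0 | iter i=0: | acc := 0 | iter i=1: | acc := 0 | iter i=2: | acc := 0 | iter i=3: | acc := 0 | iter i=4: | acc := 0 | result 0
5 != 0, so the rewrite changes behavior.
verdict: not equivalent; witness: a=-2, b=0, c=-2


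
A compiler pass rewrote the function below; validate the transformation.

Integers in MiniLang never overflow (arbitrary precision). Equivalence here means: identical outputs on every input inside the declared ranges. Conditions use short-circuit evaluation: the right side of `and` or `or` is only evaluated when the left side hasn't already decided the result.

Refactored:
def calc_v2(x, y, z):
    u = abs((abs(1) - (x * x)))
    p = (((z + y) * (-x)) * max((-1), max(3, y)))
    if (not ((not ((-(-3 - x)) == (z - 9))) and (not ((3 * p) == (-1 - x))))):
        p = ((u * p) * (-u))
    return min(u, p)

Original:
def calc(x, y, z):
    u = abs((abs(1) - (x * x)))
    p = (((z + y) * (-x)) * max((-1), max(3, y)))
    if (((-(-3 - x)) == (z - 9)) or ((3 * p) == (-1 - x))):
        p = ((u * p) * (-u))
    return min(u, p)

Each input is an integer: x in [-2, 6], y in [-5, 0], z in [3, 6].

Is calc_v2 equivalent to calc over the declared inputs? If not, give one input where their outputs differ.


Comparing the listings, the differences include: boolean connective usage differs.
As a probe, take x=-1, y=0, z=6: calc runs u = 0; p = 18; (((-(-3 - x)) == (z - 9)) or ((3 * p) == (-1 - x))) -> false; return 0; calc_v2 runs u = 0; p = 18; (not ((not ((-(-3 - x)) == (z - 9))) and (not ((3 * p) == (-1 - x))))) -> false; return 0; both end at 0.
An exhaustive pass over the 216 declared inputs shows identical outputs.
verdict: equivalent


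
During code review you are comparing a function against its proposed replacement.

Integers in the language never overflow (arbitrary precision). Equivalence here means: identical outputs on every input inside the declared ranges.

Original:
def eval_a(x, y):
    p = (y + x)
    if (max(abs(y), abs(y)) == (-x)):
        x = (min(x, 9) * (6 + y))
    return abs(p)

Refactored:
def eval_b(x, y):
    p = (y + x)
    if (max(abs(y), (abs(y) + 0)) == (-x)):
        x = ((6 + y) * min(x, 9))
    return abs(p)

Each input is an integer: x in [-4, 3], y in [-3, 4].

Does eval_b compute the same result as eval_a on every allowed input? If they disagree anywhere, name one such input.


The two versions differ — the changes include arithmetic usage differs; constant usage differs.
As a probe, take x=-3, y=4: eval_a runs p=1, then (max(abs(y), abs(y)) == (-x)) is false, then returns 1; eval_b runs p=1, then (max(abs(y), (abs(y) + 0)) == (-x)) is false, then returns 1; both end at 1.
Checked all 64 inputs in the declared domain: the outputs agree on every one.
verdict: equivalent


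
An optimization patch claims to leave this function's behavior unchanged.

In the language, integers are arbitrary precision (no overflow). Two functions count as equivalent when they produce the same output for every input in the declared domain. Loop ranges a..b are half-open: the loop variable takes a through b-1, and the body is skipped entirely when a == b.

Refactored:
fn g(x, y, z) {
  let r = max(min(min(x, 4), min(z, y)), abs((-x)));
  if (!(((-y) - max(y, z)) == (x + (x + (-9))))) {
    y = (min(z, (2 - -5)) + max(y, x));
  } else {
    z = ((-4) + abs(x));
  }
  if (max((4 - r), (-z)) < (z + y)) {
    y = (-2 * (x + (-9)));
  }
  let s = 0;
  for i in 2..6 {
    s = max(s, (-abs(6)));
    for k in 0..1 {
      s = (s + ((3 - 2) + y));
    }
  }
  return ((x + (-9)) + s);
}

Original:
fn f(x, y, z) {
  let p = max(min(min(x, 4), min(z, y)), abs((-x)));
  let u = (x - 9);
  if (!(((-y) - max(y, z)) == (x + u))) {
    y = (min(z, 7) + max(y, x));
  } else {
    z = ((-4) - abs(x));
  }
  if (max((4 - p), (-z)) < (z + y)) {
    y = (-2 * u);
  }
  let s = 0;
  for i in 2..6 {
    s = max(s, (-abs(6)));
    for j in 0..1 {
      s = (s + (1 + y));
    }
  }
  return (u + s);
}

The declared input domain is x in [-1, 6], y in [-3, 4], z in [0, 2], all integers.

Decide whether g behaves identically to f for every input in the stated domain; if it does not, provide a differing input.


Evaluate both at x=5, y=-1, z=0.
f: p = 5; u = -4; (!(((-y) - max(y, z)) == (x + u))) -> false; z = -9; (max((4 - p), (-z)) < (z + y)) -> false; s = 0; [i=2]; s = 0; [j=0]; s = 0; [i=3]; s = 0; [j=0]; s = 0; [i=4]; s = 0; [j=0]; s = 0; [i=5]; s = 0; [j=0]; s = 0; return -4
g: r = 5; (!(((-y) - max(y, z)) == (x + (x + (-9))))) -> false; z = 1; (max((4 - r), (-z)) < (z + y)) -> true; y = 8; s = 0; [i=2]; s = 0; [k=0]; s = 9; [i=3]; s = 9; [k=0]; s = 18; [i=4]; s = 18; [k=0]; s = 27; [i=5]; s = 27; [k=0]; s = 36; return 32
-4 != 32, so the rewrite changes behavior.
verdict: not equivalent; witness: x=5, y=-1, z=0


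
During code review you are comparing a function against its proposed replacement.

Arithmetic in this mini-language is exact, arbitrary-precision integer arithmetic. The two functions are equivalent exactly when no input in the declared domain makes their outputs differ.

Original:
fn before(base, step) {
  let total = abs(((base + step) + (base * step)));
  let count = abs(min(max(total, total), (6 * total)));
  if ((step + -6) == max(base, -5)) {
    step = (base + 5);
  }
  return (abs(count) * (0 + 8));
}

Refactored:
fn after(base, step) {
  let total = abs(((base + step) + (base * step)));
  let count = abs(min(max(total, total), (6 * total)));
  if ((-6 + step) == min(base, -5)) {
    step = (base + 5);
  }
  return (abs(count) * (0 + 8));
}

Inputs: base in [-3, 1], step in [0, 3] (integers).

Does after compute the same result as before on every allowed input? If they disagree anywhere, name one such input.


The edit looks behavioral (`max(base, -5)` became `min(base, -5)`), but over these ranges it never changes the outcome.
One worked example (base=1, step=3) — before: total=7, then count=7, then ((step + -6) == max(base, -5)) is false, then returns 56; after: total=7, then count=7, then ((-6 + step) == min(base, -5)) is false, then returns 56; agreement on 56.
Across all 20 domain points the two functions coincide.
verdict: equivalent


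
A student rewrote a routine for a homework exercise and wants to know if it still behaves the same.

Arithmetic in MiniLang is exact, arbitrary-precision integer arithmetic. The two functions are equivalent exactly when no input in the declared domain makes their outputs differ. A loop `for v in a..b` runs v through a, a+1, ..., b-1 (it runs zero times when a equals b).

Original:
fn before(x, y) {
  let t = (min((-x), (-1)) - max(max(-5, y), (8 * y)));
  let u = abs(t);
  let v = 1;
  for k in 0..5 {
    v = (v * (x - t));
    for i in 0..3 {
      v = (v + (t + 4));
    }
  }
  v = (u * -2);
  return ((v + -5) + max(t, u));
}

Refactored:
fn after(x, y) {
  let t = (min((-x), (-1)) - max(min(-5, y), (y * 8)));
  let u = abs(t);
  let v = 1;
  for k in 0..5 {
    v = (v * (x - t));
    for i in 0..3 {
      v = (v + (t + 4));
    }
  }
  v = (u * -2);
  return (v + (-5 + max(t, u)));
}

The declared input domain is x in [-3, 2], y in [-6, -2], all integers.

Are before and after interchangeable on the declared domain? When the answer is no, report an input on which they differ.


Take x=-3, y=-6.
before: t becomes 4; next u becomes 4; next v becomes 1; next at k=0:; next v becomes -7; next at i=0:; next v becomes 1; next at i=1:; next v becomes 9; next at i=2:; next v becomes 17; next at k=1:; next v becomes -119; next at i=0:; next v becomes -111; next at i=1:; next v becomes -103; next at i=2:; next v becomes -95; next at k=2:; next v becomes 665; next at i=0:; next v becomes 673; next at i=1:; next v becomes 681; next at i=2:; next v becomes 689; next at k=3:; next v becomes -4823; next at i=0:; next v becomes -4815; next at i=1:; next v becomes -4807; next at i=2:; next v becomes -4799; next at k=4:; next v becomes 33593; next at i=0:; next v becomes 33601; next at i=1:; next v becomes 33609; next at i=2:; next v becomes 33617; next v becomes -8; next final value -9
after: t becomes 5; next u becomes 5; next v becomes 1; next at k=0:; next v becomes -8; next at i=0:; next v becomes 1; next at i=1:; next v becomes 10; next at i=2:; next v becomes 19; next at k=1:; next v becomes -152; next at i=0:; next v becomes -143; next at i=1:; next v becomes -134; next at i=2:; next v becomes -125; next at k=2:; next v becomes 1000; next at i=0:; next v becomes 1009; next at i=1:; next v becomes 1018; next at i=2:; next v becomes 1027; next at k=3:; next v becomes -8216; next at i=0:; next v becomes -8207; next at i=1:; next v becomes -8198; next at i=2:; next v becomes -8189; next at k=4:; next v becomes 65512; next at i=0:; next v becomes 65521; next at i=1:; next v becomes 65530; next at i=2:; next v becomes 65539; next v becomes -10; next final value -10
-9 against -10: the behavior changed.
verdict: not equivalent; witness: x=-3, y=-6


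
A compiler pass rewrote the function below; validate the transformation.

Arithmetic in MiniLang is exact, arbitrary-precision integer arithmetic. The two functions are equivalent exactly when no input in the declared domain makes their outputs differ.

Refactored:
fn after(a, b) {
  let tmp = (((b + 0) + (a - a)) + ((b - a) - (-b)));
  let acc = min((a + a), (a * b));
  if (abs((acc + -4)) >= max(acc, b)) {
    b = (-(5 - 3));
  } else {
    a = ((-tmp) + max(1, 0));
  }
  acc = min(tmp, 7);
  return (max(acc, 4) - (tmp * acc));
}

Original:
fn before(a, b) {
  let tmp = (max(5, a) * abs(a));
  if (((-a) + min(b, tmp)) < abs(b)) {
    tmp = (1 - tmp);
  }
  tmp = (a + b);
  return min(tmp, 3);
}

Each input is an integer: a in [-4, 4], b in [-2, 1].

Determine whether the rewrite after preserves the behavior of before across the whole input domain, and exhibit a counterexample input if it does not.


Try a=-4, b=-2.
before: tmp := 20 | (((-a) + min(b, tmp)) < abs(b)): false | tmp := -6 | result -6
after: tmp := -2 | acc := -8 | (abs((acc + -4)) >= max(acc, b)): true | b := -2 | acc := -2 | result 0
-6 against 0: the behavior changed.
verdict: not equivalent; witness: a=-4, b=-2


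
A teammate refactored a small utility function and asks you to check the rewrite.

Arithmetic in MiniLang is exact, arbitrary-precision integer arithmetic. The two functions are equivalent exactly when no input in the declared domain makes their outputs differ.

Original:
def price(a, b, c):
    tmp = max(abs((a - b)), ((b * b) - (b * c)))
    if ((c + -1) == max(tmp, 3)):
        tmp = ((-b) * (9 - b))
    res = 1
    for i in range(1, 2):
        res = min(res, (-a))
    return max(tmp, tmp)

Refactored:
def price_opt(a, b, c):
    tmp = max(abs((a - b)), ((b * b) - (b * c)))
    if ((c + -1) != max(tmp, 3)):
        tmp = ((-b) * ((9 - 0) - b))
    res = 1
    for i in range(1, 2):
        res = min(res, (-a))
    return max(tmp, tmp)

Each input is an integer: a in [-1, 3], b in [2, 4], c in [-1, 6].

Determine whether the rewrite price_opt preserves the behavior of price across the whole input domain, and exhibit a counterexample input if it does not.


Not equivalent: a=-1, b=2, c=-1 separates them (6 vs -14).
price: tmp = 6; ((c + -1) == max(tmp, 3)) -> false; res = 1; [i=1]; res = 1; return 6
price_opt: tmp = 6; ((c + -1) != max(tmp, 3)) -> true; tmp = -14; res = 1; [i=1]; res = 1; return -14
verdict: not equivalent; witness: a=-1, b=2, c=-1


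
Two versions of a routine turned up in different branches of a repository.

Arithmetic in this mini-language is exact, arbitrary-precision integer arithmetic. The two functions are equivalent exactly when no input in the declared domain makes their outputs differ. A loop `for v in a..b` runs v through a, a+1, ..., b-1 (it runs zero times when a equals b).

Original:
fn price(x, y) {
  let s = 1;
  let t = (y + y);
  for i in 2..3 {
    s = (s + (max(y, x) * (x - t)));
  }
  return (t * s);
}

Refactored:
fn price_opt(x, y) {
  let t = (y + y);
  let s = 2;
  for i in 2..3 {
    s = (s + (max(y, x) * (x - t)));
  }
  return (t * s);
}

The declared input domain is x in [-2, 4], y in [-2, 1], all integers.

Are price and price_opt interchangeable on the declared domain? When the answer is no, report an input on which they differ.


There is a counterexample at x=-2, y=-2: 12 on one side, 8 on the other.
price: s becomes 1; next t becomes -4; next at i=2:; next s becomes -3; next final value 12
price_opt: t becomes -4; next s becomes 2; next at i=2:; next s becomes -2; next final value 8
verdict: not equivalent; witness: x=-2, y=-2


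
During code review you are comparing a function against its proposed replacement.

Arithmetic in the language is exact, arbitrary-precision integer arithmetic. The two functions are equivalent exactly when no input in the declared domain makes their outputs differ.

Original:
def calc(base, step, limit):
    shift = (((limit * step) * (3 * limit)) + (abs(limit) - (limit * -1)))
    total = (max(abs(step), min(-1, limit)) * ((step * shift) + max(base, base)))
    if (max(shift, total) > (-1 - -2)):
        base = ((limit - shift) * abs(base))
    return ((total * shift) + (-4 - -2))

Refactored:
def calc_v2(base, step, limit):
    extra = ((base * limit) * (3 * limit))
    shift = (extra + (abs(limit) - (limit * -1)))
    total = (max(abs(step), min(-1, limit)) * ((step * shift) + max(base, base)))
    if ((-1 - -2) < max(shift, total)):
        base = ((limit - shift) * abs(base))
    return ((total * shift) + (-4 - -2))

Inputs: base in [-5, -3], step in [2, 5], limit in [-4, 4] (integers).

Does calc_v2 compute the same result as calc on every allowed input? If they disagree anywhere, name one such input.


Try base=-5, step=2, limit=-4.
calc: shift becomes 96; next total becomes 374; next (max(shift, total) > (-1 - -2)) evaluates to true; next base becomes -500; next final value 35902
calc_v2: extra becomes -240; next shift becomes -240; next total becomes -970; next ((-1 - -2) < max(shift, total)) evaluates to false; next final value 232798
35902 != 232798, so the rewrite changes behavior.
verdict: not equivalent; witness: base=-5, step=2, limit=-4


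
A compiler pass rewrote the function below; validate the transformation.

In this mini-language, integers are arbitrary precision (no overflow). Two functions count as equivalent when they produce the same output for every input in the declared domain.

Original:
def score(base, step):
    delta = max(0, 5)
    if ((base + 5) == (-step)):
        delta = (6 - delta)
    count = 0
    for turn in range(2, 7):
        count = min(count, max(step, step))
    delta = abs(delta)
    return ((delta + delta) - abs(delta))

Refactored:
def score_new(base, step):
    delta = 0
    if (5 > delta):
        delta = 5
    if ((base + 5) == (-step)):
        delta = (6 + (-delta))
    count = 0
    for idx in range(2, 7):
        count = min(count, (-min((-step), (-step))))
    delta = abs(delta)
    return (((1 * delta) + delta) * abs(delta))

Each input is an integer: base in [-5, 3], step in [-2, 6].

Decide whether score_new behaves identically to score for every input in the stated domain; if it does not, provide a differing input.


Not equivalent: base=-5, step=-2 separates them (5 vs 50).
score: delta := 5 | ((base + 5) == (-step)): false | count := 0 | iter turn=2: | count := -2 | iter turn=3: | count := -2 | iter turn=4: | count := -2 | iter turn=5: | count := -2 | iter turn=6: | count := -2 | delta := 5 | result 5
score_new: delta := 0 | (5 > delta): true | delta := 5 | ((base + 5) == (-step)): false | count := 0 | iter idx=2: | count := -2 | iter idx=3: | count := -2 | iter idx=4: | count := -2 | iter idx=5: | count := -2 | iter idx=6: | count := -2 | delta := 5 | result 50
verdict: not equivalent; witness: base=-5, step=-2


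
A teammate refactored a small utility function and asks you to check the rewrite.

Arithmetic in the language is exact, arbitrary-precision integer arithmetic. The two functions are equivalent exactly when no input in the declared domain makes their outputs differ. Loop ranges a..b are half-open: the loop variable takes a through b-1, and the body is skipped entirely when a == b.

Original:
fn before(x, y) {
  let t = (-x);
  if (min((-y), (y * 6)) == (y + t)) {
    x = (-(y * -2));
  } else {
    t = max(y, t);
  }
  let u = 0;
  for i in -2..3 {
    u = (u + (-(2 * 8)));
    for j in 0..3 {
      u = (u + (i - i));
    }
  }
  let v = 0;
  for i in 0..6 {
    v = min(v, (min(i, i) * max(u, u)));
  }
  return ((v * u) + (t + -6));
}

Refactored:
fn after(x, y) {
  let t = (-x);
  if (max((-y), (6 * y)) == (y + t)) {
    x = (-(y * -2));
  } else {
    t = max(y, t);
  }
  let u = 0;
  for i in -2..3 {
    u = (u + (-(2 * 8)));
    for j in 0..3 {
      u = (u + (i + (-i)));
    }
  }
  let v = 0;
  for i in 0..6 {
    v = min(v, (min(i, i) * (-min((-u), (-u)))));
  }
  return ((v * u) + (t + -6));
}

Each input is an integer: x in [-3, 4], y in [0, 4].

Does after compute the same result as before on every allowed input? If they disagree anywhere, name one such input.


Run the pair on x=2, y=1.
before: t becomes -2; next (min((-y), (y * 6)) == (y + t)) evaluates to true; next x becomes 2; next u becomes 0; next at i=-2:; next u becomes -16; next at j=0:; next u becomes -16; next at j=1:; next u becomes -16; next at j=2:; next u becomes -16; next at i=-1:; next u becomes -32; next at j=0:; next u becomes -32; next at j=1:; next u becomes -32; next at j=2:; next u becomes -32; next at i=0:; next u becomes -48; next at j=0:; next u becomes -48; next at j=1:; next u becomes -48; next at j=2:; next u becomes -48; next at i=1:; next u becomes -64; next at j=0:; next u becomes -64; next at j=1:; next u becomes -64; next at j=2:; next u becomes -64; next at i=2:; next u becomes -80; next at j=0:; next u becomes -80; next at j=1:; next u becomes -80; next at j=2:; next u becomes -80; next v becomes 0; next at i=0:; next v becomes 0; next at i=1:; next v becomes -80; next at i=2:; next v becomes -160; next at i=3:; next v becomes -240; next at i=4:; next v becomes -320; next at i=5:; next v becomes -400; next final value 31992
after: t becomes -2; next (max((-y), (6 * y)) == (y + t)) evaluates to false; next t becomes 1; next u becomes 0; next at i=-2:; next u becomes -16; next at j=0:; next u becomes -16; next at j=1:; next u becomes -16; next at j=2:; next u becomes -16; next at i=-1:; next u becomes -32; next at j=0:; next u becomes -32; next at j=1:; next u becomes -32; next at j=2:; next u becomes -32; next at i=0:; next u becomes -48; next at j=0:; next u becomes -48; next at j=1:; next u becomes -48; next at j=2:; next u becomes -48; next at i=1:; next u becomes -64; next at j=0:; next u becomes -64; next at j=1:; next u becomes -64; next at j=2:; next u becomes -64; next at i=2:; next u becomes -80; next at j=0:; next u becomes -80; next at j=1:; next u becomes -80; next at j=2:; next u becomes -80; next v becomes 0; next at i=0:; next v becomes 0; next at i=1:; next v becomes -80; next at i=2:; next v becomes -160; next at i=3:; next v becomes -240; next at i=4:; next v becomes -320; next at i=5:; next v becomes -400; next final value 31995
31992 and 31995 differ, so these are not the same function on this domain.
verdict: not equivalent; witness: x=2, y=1


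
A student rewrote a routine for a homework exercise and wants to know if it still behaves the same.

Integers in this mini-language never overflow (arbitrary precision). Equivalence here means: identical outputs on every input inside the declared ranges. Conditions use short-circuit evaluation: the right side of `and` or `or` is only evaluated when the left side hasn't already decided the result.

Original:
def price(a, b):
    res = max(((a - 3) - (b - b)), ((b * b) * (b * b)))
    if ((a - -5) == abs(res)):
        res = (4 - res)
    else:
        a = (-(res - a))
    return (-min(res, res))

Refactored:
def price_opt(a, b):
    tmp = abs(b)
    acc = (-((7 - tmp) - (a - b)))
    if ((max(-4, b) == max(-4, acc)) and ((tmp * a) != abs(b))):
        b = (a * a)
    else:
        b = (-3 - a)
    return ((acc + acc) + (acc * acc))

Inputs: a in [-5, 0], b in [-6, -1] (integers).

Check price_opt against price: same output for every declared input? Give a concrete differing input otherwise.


On input a=-5, b=-6, price returns -1296 while price_opt returns 0.
verdict: not equivalent; witness: a=-5, b=-6


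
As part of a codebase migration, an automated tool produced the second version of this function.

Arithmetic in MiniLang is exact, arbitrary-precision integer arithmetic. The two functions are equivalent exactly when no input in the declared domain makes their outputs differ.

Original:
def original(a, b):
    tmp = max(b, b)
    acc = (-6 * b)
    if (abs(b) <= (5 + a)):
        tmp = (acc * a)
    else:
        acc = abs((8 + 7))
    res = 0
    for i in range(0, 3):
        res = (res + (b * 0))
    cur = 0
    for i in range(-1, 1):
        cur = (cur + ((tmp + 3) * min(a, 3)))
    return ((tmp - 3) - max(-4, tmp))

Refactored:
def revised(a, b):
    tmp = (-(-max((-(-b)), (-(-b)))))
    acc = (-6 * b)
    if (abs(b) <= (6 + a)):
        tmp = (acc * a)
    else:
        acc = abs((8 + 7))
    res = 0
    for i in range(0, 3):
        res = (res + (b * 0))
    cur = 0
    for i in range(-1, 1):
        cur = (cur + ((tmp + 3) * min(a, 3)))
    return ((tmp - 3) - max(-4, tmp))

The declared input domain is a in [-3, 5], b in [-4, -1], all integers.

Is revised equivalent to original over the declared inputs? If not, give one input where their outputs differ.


Consider the input a=-3, b=-3.
original: tmp := -3 | acc := 18 | (abs(b) <= (5 + a)): false | acc := 15 | res := 0 | iter i=0: | res := 0 | iter i=1: | res := 0 | iter i=2: | res := 0 | cur := 0 | iter i=-1: | cur := 0 | iter i=0: | cur := 0 | result -3
revised: tmp := -3 | acc := 18 | (abs(b) <= (6 + a)): true | tmp := -54 | res := 0 | iter i=0: | res := 0 | iter i=1: | res := 0 | iter i=2: | res := 0 | cur := 0 | iter i=-1: | cur := 153 | iter i=0: | cur := 306 | result -53
-3 and -53 differ, so these are not the same function on this domain.
verdict: not equivalent; witness: a=-3, b=-3


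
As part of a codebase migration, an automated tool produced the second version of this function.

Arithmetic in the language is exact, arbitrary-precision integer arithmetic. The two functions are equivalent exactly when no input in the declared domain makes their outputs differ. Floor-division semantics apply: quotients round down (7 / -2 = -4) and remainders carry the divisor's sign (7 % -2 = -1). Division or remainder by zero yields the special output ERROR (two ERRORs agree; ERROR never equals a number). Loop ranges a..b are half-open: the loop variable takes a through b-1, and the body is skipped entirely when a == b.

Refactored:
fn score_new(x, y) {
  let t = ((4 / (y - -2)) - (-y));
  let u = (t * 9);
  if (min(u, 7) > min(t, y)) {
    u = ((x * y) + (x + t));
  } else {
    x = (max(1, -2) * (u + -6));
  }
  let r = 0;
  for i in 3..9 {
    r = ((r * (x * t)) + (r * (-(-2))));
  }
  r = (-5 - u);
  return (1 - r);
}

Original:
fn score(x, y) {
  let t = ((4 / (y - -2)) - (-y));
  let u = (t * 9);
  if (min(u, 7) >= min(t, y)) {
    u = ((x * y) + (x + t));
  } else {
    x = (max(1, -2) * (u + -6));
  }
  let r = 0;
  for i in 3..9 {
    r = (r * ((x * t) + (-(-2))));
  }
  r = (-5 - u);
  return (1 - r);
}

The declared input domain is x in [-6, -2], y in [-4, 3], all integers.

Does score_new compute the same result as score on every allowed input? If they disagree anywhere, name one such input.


The suspicious edit (`(min(u, 7) >= min(t, y))` became `(min(u, 7) > min(t, y))`) never changes the result for any input inside the declared domain; all 40 inputs agree.
verdict: equivalent


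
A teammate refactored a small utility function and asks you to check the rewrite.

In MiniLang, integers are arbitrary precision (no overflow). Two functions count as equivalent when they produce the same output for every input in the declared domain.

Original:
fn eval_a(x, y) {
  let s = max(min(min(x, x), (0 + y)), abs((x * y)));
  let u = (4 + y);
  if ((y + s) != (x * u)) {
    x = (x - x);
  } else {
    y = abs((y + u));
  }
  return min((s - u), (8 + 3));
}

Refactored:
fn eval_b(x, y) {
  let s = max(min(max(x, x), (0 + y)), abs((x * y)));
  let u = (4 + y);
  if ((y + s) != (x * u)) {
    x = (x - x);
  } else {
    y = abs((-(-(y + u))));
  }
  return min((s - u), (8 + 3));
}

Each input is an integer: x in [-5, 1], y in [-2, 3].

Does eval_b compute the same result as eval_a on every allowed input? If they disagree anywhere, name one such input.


Although `min(x, x)` became `max(x, x)`, no input in the stated domain can expose it.
As a probe, take x=-4, y=-1: eval_a runs s = 4; u = 3; ((y + s) != (x * u)) -> true; x = 0; return 1; eval_b runs s = 4; u = 3; ((y + s) != (x * u)) -> true; x = 0; return 1; both end at 1.
Checked all 42 inputs in the declared domain: the outputs agree on every one.
verdict: equivalent


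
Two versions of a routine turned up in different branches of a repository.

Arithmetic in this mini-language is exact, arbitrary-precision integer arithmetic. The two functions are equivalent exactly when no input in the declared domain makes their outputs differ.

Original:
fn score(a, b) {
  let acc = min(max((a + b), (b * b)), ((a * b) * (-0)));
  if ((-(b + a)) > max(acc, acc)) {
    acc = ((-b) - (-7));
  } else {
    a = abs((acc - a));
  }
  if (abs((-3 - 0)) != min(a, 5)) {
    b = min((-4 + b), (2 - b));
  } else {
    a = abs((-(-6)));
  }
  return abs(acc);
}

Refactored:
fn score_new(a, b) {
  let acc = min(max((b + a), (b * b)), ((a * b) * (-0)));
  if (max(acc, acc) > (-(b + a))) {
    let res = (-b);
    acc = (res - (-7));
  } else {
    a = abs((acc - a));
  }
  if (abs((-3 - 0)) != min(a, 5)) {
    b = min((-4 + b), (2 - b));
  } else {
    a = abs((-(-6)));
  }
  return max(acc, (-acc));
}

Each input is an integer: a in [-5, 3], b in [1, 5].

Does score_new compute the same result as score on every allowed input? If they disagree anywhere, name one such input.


These are not equivalent — on a=-5, b=1 the outputs split (6 vs 0).
score: acc = 0; ((-(b + a)) > max(acc, acc)) -> true; acc = 6; (abs((-3 - 0)) != min(a, 5)) -> true; b = -3; return 6
score_new: acc = 0; (max(acc, acc) > (-(b + a))) -> false; a = 5; (abs((-3 - 0)) != min(a, 5)) -> true; b = -3; return 0
verdict: not equivalent; witness: a=-5, b=1


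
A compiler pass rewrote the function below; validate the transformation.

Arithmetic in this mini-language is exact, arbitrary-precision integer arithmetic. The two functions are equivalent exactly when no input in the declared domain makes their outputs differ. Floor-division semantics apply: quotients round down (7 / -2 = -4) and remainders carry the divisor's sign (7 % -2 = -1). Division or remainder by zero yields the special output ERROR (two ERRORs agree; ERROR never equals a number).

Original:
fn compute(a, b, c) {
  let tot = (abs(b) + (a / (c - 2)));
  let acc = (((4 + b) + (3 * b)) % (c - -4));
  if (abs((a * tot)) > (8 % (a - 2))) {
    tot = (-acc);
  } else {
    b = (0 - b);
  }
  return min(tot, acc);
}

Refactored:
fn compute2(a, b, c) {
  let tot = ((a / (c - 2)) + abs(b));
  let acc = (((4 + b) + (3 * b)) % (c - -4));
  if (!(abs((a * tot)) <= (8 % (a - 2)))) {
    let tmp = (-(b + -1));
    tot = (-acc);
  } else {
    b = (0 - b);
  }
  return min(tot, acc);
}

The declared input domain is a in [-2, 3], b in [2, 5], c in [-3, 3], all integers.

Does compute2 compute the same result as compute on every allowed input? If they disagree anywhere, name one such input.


Side by side, the visible changes include: constant usage differs, and comparison usage differs, and arithmetic usage differs, and statement counts differ, and local variable names differ, and boolean connective usage differs.
As a probe, take a=-2, b=2, c=-2: compute runs tot = 2; acc = 0; (abs((a * tot)) > (8 % (a - 2))) -> true; tot = 0; return 0; compute2 runs tot = 2; acc = 0; (!(abs((a * tot)) <= (8 % (a - 2)))) -> true; tmp = -1; tot = 0; return 0; both end at 0.
Sweeping the whole domain (168 inputs) finds no disagreement.
verdict: equivalent


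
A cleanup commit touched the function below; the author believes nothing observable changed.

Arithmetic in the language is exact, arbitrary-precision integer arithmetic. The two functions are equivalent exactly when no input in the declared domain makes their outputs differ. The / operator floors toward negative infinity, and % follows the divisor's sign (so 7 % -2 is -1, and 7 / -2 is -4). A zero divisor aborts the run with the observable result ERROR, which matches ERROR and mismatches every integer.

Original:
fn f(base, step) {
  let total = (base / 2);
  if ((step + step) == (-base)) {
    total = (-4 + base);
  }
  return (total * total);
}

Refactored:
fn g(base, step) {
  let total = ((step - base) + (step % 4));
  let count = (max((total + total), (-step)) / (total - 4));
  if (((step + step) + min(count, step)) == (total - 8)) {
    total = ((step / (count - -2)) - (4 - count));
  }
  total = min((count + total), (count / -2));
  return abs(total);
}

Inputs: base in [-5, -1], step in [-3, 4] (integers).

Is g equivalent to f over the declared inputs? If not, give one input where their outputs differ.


There is a counterexample at base=-5, step=-3: 9 on one side, 3 on the other.
f: total := -3 | ((step + step) == (-base)): false | result 9
g: total := 3 | count := -6 | (((step + step) + min(count, step)) == (total - 8)): false | total := -3 | result 3
verdict: not equivalent; witness: base=-5, step=-3


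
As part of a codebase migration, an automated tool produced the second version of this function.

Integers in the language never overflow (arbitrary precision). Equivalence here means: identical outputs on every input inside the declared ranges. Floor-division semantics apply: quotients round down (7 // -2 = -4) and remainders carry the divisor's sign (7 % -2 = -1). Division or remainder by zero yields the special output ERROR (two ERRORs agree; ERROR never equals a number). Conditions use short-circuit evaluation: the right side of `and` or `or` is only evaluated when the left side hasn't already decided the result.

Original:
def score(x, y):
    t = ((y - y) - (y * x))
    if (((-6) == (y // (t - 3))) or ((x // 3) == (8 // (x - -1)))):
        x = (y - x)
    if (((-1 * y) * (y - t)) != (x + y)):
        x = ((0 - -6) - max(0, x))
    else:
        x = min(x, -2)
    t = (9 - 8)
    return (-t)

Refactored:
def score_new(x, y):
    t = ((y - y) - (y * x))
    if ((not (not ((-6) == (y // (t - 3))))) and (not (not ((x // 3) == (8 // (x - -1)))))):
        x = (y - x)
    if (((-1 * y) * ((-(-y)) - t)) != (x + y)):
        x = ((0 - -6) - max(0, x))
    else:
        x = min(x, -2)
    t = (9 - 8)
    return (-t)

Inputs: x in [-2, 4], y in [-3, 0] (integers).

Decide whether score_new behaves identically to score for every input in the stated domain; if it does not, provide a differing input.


Take x=-1, y=-3.
score: t = -3; division by zero -> ERROR
score_new: t = -3; ((not (not ((-6) == (y // (t - 3))))) and (not (not ((x // 3) == (8 // (x - -1)))))) -> false; (((-1 * y) * ((-(-y)) - t)) != (x + y)) -> true; x = 6; t = 1; return -1
ERROR and -1 differ, so these are not the same function on this domain.
verdict: not equivalent; witness: x=-1, y=-3


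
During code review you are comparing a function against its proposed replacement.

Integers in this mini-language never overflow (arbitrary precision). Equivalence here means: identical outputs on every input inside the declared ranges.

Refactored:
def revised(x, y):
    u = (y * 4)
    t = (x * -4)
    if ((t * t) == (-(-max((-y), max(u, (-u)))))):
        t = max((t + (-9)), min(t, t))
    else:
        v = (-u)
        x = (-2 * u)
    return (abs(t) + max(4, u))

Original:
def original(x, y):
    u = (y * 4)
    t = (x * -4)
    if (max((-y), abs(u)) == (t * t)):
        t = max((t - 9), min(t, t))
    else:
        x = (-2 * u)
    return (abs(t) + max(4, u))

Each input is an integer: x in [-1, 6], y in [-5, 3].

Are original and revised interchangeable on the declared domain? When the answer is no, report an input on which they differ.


Side by side, the visible changes include: min/max/abs usage differs; also arithmetic usage differs; also statement counts differ; also local variable names differ.
Spot check at x=4, y=0 — original: u becomes 0; next t becomes -16; next (max((-y), abs(u)) == (t * t)) evaluates to false; next x becomes 0; next final value 20. revised: u becomes 0; next t becomes -16; next ((t * t) == (-(-max((-y), max(u, (-u)))))) evaluates to false; next v becomes 0; next x becomes 0; next final value 20. Both give 20.
Checked all 72 inputs in the declared domain: the outputs agree on every one.
verdict: equivalent


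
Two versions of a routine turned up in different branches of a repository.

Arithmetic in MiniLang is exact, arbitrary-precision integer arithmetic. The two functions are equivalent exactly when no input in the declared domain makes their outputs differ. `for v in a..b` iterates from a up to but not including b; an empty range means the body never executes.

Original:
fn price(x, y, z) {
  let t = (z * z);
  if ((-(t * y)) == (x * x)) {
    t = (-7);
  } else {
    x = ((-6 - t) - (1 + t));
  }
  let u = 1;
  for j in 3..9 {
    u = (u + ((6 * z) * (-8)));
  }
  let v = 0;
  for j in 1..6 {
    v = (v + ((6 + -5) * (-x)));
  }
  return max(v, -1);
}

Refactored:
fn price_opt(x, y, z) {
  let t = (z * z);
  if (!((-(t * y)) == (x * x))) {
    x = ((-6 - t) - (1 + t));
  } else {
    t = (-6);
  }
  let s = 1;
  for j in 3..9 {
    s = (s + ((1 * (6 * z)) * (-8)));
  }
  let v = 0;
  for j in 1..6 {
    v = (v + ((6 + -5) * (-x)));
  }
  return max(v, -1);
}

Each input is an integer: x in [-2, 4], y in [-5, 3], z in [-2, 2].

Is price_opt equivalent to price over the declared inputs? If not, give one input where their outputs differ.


Equivalent. The edit looks behavioral (`7` became `6`), but over these ranges it never changes the outcome.
Every one of the 315 inputs gives matching results.
Tracing x=-2, y=0, z=-1: price: t becomes 1; next ((-(t * y)) == (x * x)) evaluates to false; next x becomes -9; next u becomes 1; next at j=3:; next u becomes 49; next at j=4:; next u becomes 97; next at j=5:; next u becomes 145; next at j=6:; next u becomes 193; next at j=7:; next u becomes 241; next at j=8:; next u becomes 289; next v becomes 0; next at j=1:; next v becomes 9; next at j=2:; next v becomes 18; next at j=3:; next v becomes 27; next at j=4:; next v becomes 36; next at j=5:; next v becomes 45; next final value 45 | price_opt: t becomes 1; next (!((-(t * y)) == (x * x))) evaluates to true; next x becomes -9; next s becomes 1; next at j=3:; next s becomes 49; next at j=4:; next s becomes 97; next at j=5:; next s becomes 145; next at j=6:; next s becomes 193; next at j=7:; next s becomes 241; next at j=8:; next s becomes 289; next v becomes 0; next at j=1:; next v becomes 9; next at j=2:; next v becomes 18; next at j=3:; next v becomes 27; next at j=4:; next v becomes 36; next at j=5:; next v becomes 45; next final value 45 — matching result 45.
verdict: equivalent


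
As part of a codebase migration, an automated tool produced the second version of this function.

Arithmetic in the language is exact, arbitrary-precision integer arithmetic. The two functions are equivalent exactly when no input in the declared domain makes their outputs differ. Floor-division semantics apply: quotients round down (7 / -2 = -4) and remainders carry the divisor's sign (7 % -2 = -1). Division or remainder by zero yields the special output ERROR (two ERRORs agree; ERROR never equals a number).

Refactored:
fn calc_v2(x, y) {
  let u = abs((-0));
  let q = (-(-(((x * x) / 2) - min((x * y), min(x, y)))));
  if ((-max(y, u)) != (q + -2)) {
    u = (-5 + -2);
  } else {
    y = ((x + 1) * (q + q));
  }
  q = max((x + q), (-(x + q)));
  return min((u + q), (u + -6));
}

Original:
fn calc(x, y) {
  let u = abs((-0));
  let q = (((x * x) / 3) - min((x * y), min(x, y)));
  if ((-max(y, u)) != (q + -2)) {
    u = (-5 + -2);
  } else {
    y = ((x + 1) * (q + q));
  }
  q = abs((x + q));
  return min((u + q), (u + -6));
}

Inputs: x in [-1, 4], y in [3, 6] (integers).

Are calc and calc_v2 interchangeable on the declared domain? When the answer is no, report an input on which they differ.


Evaluate both at x=2, y=3.
calc: u becomes 0; next q becomes -1; next ((-max(y, u)) != (q + -2)) evaluates to false; next y becomes -6; next q becomes 1; next final value -6
calc_v2: u becomes 0; next q becomes 0; next ((-max(y, u)) != (q + -2)) evaluates to true; next u becomes -7; next q becomes 2; next final value -13
-6 vs -13 — the two versions disagree here.
verdict: not equivalent; witness: x=2, y=3
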